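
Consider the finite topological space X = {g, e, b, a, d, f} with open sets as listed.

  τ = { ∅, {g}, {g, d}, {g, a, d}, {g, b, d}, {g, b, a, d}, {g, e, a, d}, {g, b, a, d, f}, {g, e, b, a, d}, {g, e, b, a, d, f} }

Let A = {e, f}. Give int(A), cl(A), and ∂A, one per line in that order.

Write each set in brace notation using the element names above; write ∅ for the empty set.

int(A) = ∅
cl(A)  = {e, f}
∂A     = {e, f}

interior: largest open inside A is ∅ (from ∅)
cl via duality: int({g, b, a, d}) = {g, b, a, d}, so X∖{g, b, a, d} = {e, f}
cl∖int = {e, f}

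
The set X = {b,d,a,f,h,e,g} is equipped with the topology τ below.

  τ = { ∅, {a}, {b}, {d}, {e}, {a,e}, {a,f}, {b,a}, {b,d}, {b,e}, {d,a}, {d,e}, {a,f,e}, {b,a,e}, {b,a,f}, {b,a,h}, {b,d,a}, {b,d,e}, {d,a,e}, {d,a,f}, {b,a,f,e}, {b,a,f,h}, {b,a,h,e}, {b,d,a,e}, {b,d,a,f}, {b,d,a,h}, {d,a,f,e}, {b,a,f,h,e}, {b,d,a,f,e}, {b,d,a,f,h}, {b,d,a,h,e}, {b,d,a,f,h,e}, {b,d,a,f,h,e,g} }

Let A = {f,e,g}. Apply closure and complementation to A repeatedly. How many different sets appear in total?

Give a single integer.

closure: X∖int(X∖A) = X∖{b,d,a,h} = {f,e,g}
Let k=closure and c=complement:
  1. A     = {f,e,g}
  2. cA    = {b,d,a,h}
  3. kcA   = {b,d,a,f,h,g}
  4. ckcA  = {e}
  5. kckcA = {e,g}
  6. ckckcA = {b,d,a,f,h}
— saturated at 6

6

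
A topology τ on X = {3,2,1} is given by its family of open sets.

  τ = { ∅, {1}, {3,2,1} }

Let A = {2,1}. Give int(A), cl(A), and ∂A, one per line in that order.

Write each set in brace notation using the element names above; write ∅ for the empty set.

int(A) = {1}
cl(A)  = {3,2,1}
∂A     = {3,2}

opens ⊆ A: ∅, {1}; union → int = {1}
complement {3}; its interior ∅; cl(A) = X∖∅ = {3,2,1}
boundary = {3,2,1} ∖ {1} = {3,2}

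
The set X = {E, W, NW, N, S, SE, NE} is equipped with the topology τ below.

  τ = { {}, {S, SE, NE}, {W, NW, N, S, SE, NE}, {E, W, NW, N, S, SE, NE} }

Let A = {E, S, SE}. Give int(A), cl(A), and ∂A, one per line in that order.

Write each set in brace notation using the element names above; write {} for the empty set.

open subsets of A: {}; so int(A) = {}
closure: X∖int(X∖A) = X∖{} = {E, W, NW, N, S, SE, NE}
∂A = {E, W, NW, N, S, SE, NE} minus {} = {E, W, NW, N, S, SE, NE}

int(A) = {}
cl(A)  = {E, W, NW, N, S, SE, NE}
∂A     = {E, W, NW, N, S, SE, NE}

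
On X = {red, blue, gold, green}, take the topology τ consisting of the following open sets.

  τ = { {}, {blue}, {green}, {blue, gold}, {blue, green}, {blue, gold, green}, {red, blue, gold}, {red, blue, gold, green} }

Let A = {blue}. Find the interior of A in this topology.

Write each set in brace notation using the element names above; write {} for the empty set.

interior: largest open inside A is {blue} (from {}, {blue})

{blue}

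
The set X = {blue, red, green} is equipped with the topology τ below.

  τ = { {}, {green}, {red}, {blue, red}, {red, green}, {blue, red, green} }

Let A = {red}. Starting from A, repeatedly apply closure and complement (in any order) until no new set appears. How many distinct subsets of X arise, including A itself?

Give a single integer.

4

complement {blue, green}; its interior {green}; cl(A) = X∖{green} = {blue, red}
With k = closure, c = complement:
  1. A     = {red}
  2. kA    = {blue, red}
  3. cA    = {blue, green}
  4. ckA   = {green}
k, c of each give nothing new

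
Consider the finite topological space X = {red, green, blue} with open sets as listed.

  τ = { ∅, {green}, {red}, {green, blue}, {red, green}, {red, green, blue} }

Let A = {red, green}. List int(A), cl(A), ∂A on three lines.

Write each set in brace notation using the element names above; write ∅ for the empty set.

U open, U⊆A: ∅, {red}, {green}, {red, green}. int(A) = ⋃ = {red, green}
X∖A={blue}, int(X∖A)=∅, hence cl(A)={red, green, blue}
∂A: remove int from cl → {blue}

int(A) = {red, green}
cl(A)  = {red, green, blue}
∂A     = {blue}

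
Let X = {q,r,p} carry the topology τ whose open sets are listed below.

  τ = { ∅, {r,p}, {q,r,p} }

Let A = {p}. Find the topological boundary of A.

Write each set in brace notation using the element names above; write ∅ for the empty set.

{q,r,p}

open subsets of A: ∅; so int(A) = ∅
closure: X∖int(X∖A) = X∖∅ = {q,r,p}
∂A = {q,r,p} minus ∅ = {q,r,p}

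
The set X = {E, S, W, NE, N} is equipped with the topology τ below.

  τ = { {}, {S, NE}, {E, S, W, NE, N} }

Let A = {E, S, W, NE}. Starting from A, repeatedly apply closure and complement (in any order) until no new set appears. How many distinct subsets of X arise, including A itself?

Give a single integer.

complement {N}; its interior {}; cl(A) = X∖{} = {E, S, W, NE, N}
With k = closure, c = complement:
  1. A     = {E, S, W, NE}
  2. kA    = {E, S, W, NE, N}
  3. cA    = {N}
  4. ckA   = {}
  5. kcA   = {E, W, N}
  6. ckcA  = {S, NE}
k, c of each give nothing new

6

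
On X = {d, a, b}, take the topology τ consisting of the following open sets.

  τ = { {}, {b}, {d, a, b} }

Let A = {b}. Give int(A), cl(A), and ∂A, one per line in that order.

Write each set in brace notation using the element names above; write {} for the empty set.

U open, U⊆A: {}, {b}. int(A) = ⋃ = {b}
X∖A={d, a}, int(X∖A)={}, hence cl(A)={d, a, b}
∂A: remove int from cl → {d, a}

int(A) = {b}
cl(A)  = {d, a, b}
∂A     = {d, a}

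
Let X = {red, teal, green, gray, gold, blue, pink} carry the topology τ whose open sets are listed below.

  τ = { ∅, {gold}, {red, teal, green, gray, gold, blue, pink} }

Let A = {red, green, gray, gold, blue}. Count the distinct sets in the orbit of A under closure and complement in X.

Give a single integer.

closure: X∖int(X∖A) = X∖∅ = {red, teal, green, gray, gold, blue, pink}
Let k=closure and c=complement:
  1. A     = {red, green, gray, gold, blue}
  2. kA    = {red, teal, green, gray, gold, blue, pink}
  3. cA    = {teal, pink}
  4. ckA   = ∅
  5. kcA   = {red, teal, green, gray, blue, pink}
  6. ckcA  = {gold}
— saturated at 6

6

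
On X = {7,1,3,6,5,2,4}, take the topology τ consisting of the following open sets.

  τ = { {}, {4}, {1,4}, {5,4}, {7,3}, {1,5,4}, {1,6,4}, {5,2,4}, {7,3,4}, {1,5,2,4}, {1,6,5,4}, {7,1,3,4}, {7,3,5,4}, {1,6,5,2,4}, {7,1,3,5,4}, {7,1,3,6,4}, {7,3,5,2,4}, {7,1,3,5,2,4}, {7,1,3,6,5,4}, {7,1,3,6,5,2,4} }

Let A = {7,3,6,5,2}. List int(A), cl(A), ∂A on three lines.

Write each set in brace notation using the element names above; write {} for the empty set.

U open, U⊆A: {}, {7,3}. int(A) = ⋃ = {7,3}
X∖A={1,4}, int(X∖A)={1,4}, hence cl(A)={7,3,6,5,2}
∂A: remove int from cl → {6,5,2}

int(A) = {7,3}
cl(A)  = {7,3,6,5,2}
∂A     = {6,5,2}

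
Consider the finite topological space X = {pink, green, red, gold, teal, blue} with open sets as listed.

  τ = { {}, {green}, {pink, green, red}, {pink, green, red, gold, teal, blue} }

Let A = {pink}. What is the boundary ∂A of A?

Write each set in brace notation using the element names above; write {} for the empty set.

open subsets of A: {}; so int(A) = {}
closure: X∖int(X∖A) = X∖{green} = {pink, red, gold, teal, blue}
∂A = {pink, red, gold, teal, blue} minus {} = {pink, red, gold, teal, blue}

{pink, red, gold, teal, blue}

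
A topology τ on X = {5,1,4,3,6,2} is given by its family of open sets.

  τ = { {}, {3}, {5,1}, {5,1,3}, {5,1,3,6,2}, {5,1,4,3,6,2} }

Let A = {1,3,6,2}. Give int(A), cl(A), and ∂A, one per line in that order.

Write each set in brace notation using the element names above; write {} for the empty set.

U open, U⊆A: {}, {3}. int(A) = ⋃ = {3}
X∖A={5,4}, int(X∖A)={}, hence cl(A)={5,1,4,3,6,2}
∂A: remove int from cl → {5,1,4,6,2}

int(A) = {3}
cl(A)  = {5,1,4,3,6,2}
∂A     = {5,1,4,6,2}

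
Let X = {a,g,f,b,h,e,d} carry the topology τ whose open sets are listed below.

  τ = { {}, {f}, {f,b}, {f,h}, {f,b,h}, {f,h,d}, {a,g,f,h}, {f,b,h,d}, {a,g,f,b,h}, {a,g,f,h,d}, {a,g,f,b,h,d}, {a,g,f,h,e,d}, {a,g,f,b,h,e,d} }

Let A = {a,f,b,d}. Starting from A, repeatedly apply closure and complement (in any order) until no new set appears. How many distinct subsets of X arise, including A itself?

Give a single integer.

6

complement {g,h,e}; its interior {}; cl(A) = X∖{} = {a,g,f,b,h,e,d}
With k = closure, c = complement:
  1. A     = {a,f,b,d}
  2. kA    = {a,g,f,b,h,e,d}
  3. cA    = {g,h,e}
  4. ckA   = {}
  5. kcA   = {a,g,h,e,d}
  6. ckcA  = {f,b}
k, c of each give nothing new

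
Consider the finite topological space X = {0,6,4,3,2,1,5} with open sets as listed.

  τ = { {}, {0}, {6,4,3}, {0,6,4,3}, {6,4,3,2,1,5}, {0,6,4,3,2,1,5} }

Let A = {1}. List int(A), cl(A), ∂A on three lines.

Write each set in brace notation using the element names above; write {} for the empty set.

int(A) = {}
cl(A)  = {2,1,5}
∂A     = {2,1,5}

interior: largest open inside A is {} (from {})
cl via duality: int({0,6,4,3,2,5}) = {0,6,4,3}, so X∖{0,6,4,3} = {2,1,5}
cl∖int = {2,1,5}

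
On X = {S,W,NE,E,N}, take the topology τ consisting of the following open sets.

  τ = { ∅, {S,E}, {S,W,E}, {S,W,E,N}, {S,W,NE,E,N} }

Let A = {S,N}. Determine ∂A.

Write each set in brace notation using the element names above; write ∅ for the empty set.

opens ⊆ A: ∅; union → int = ∅
complement {W,NE,E}; its interior ∅; cl(A) = X∖∅ = {S,W,NE,E,N}
boundary = {S,W,NE,E,N} ∖ ∅ = {S,W,NE,E,N}

{S,W,NE,E,N}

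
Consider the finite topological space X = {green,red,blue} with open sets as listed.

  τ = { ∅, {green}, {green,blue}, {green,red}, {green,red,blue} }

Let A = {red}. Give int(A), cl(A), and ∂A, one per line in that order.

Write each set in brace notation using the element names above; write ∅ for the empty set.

int(A) = ∅
cl(A)  = {red}
∂A     = {red}

opens ⊆ A: ∅; union → int = ∅
complement {green,blue}; its interior {green,blue}; cl(A) = X∖{green,blue} = {red}
boundary = {red} ∖ ∅ = {red}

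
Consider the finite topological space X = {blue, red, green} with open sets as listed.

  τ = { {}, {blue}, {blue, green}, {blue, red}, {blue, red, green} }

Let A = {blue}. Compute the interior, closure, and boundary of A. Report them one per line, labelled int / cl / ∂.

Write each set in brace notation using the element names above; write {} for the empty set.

int(A) = {blue}
cl(A)  = {blue, red, green}
∂A     = {red, green}

open subsets of A: {}, {blue}; so int(A) = {blue}
closure: X∖int(X∖A) = X∖{} = {blue, red, green}
∂A = {blue, red, green} minus {blue} = {red, green}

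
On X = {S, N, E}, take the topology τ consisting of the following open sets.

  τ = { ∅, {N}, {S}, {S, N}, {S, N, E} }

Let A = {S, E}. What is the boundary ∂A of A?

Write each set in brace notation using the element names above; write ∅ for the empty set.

open subsets of A: ∅, {S}; so int(A) = {S}
closure: X∖int(X∖A) = X∖{N} = {S, E}
∂A = {S, E} minus {S} = {E}

{E}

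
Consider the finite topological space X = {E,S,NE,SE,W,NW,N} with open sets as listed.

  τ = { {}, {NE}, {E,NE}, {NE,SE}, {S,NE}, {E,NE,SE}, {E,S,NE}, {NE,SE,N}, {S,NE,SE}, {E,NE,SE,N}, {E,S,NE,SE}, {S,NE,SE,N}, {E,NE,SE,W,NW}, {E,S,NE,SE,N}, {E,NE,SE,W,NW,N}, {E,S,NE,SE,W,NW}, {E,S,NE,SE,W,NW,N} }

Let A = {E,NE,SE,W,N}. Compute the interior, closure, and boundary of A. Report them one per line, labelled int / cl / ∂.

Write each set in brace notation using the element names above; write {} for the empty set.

opens ⊆ A: {}, {NE}, {E,NE}, {NE,SE}, {NE,SE,N}, {E,NE,SE}, {E,NE,SE,N}; union → int = {E,NE,SE,N}
complement {S,NW}; its interior {}; cl(A) = X∖{} = {E,S,NE,SE,W,NW,N}
boundary = {E,S,NE,SE,W,NW,N} ∖ {E,NE,SE,N} = {S,W,NW}

int(A) = {E,NE,SE,N}
cl(A)  = {E,S,NE,SE,W,NW,N}
∂A     = {S,W,NW}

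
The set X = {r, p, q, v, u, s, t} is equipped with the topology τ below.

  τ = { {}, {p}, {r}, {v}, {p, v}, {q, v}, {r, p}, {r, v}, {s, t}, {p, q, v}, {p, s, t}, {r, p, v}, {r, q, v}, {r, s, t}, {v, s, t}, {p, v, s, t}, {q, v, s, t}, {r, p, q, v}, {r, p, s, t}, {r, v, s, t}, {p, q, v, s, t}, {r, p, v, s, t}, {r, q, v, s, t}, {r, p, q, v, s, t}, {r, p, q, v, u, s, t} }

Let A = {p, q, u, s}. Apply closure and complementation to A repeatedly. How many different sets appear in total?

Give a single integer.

12

complement {r, v, t}; its interior {r, v}; cl(A) = X∖{r, v} = {p, q, u, s, t}
With k = closure, c = complement:
  1. A     = {p, q, u, s}
  2. kA    = {p, q, u, s, t}
  3. cA    = {r, v, t}
  4. ckA   = {r, v}
  5. kcA   = {r, q, v, u, s, t}
  6. kckA  = {r, q, v, u}
  7. ckcA  = {p}
  8. ckckA = {p, s, t}
  9. kckcA = {p, u}
  10. kckckA = {p, u, s, t}
  11. ckckcA = {r, q, v, s, t}
  12. ckckckA = {r, q, v}
k, c of each give nothing new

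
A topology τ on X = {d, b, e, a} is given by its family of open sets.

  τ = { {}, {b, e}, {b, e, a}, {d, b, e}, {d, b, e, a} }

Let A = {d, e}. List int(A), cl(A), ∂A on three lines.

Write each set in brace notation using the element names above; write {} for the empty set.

U open, U⊆A: {}. int(A) = ⋃ = {}
X∖A={b, a}, int(X∖A)={}, hence cl(A)={d, b, e, a}
∂A: remove int from cl → {d, b, e, a}

int(A) = {}
cl(A)  = {d, b, e, a}
∂A     = {d, b, e, a}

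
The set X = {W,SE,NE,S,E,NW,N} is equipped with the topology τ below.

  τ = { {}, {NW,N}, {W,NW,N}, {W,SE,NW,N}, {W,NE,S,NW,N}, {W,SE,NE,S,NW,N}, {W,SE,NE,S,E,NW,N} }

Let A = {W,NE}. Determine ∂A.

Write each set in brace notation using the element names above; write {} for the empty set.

U open, U⊆A: {}. int(A) = ⋃ = {}
X∖A={SE,S,E,NW,N}, int(X∖A)={NW,N}, hence cl(A)={W,SE,NE,S,E}
∂A: remove int from cl → {W,SE,NE,S,E}

{W,SE,NE,S,E}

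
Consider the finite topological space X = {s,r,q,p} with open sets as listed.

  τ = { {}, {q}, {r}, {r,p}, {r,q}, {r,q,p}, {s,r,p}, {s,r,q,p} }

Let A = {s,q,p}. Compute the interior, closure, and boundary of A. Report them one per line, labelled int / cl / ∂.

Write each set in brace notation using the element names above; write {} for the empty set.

int(A) = {q}
cl(A)  = {s,q,p}
∂A     = {s,p}

U open, U⊆A: {}, {q}. int(A) = ⋃ = {q}
X∖A={r}, int(X∖A)={r}, hence cl(A)={s,q,p}
∂A: remove int from cl → {s,p}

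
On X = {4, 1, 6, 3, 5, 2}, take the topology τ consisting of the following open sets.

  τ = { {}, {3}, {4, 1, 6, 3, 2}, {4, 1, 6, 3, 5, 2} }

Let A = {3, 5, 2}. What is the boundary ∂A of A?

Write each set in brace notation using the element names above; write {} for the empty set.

{4, 1, 6, 5, 2}

interior: largest open inside A is {3} (from {}, {3})
cl via duality: int({4, 1, 6}) = {}, so X∖{} = {4, 1, 6, 3, 5, 2}
cl∖int = {4, 1, 6, 5, 2}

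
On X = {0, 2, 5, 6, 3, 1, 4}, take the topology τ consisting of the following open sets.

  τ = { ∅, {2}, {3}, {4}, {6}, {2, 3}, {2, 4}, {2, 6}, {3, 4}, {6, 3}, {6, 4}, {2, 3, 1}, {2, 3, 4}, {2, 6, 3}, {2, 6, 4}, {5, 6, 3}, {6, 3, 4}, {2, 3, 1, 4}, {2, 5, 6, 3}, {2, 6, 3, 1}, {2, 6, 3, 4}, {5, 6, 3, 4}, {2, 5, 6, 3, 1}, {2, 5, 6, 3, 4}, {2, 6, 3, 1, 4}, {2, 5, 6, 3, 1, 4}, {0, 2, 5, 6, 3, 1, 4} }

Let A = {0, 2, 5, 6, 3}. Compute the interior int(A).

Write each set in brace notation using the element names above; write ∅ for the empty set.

open subsets of A: ∅, {6}, {3}, {2}, {2, 3}, {6, 3}, {2, 6}, {2, 6, 3}, {5, 6, 3}, {2, 5, 6, 3}; so int(A) = {2, 5, 6, 3}

{2, 5, 6, 3}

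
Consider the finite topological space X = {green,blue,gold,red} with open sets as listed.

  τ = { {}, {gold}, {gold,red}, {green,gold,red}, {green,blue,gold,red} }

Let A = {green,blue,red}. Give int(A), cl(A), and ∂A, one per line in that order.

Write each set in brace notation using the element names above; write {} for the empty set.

U open, U⊆A: {}. int(A) = ⋃ = {}
X∖A={gold}, int(X∖A)={gold}, hence cl(A)={green,blue,red}
∂A: remove int from cl → {green,blue,red}

int(A) = {}
cl(A)  = {green,blue,red}
∂A     = {green,blue,red}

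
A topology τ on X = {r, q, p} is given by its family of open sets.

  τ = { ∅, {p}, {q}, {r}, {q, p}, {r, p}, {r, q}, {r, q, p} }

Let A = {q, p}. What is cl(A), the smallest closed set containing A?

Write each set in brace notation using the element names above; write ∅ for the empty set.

{q, p}

X∖A={r}, int(X∖A)={r}, hence cl(A)={q, p}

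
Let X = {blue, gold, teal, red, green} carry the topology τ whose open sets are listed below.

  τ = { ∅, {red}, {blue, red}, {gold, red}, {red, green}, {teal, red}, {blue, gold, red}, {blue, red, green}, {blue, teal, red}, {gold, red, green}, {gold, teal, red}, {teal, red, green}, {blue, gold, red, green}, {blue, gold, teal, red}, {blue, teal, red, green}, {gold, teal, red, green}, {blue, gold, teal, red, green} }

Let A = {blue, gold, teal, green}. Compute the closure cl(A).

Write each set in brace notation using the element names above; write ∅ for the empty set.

{blue, gold, teal, green}

X∖A={red}, int(X∖A)={red}, hence cl(A)={blue, gold, teal, green}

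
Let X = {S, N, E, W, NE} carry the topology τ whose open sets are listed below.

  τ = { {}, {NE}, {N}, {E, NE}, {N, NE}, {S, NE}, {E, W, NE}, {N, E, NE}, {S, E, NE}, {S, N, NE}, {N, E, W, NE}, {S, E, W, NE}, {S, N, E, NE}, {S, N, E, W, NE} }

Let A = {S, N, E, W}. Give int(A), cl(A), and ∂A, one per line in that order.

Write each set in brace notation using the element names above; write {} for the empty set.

opens ⊆ A: {}, {N}; union → int = {N}
complement {NE}; its interior {NE}; cl(A) = X∖{NE} = {S, N, E, W}
boundary = {S, N, E, W} ∖ {N} = {S, E, W}

int(A) = {N}
cl(A)  = {S, N, E, W}
∂A     = {S, E, W}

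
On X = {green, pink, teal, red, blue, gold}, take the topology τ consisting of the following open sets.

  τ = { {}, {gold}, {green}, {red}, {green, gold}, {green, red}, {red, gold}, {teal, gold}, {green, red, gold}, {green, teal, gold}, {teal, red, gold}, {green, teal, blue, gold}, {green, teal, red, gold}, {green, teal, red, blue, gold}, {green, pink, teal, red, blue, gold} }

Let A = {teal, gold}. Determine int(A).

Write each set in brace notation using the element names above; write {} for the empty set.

{teal, gold}

open subsets of A: {}, {gold}, {teal, gold}; so int(A) = {teal, gold}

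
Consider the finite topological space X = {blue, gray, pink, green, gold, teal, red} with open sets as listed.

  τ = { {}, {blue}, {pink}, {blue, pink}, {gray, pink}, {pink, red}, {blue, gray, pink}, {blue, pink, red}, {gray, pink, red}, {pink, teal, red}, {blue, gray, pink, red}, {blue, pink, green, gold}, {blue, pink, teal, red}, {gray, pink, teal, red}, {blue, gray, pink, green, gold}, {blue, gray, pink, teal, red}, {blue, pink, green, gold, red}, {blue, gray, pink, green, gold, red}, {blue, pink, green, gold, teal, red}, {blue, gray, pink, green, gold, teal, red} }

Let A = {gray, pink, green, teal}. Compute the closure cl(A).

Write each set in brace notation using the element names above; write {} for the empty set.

complement {blue, gold, red}; its interior {blue}; cl(A) = X∖{blue} = {gray, pink, green, gold, teal, red}

{gray, pink, green, gold, teal, red}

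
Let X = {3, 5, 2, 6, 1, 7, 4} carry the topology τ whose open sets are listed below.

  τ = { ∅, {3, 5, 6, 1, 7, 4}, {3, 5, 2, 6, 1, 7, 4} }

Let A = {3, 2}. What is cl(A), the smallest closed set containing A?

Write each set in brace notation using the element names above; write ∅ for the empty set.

closure: X∖int(X∖A) = X∖∅ = {3, 5, 2, 6, 1, 7, 4}

{3, 5, 2, 6, 1, 7, 4}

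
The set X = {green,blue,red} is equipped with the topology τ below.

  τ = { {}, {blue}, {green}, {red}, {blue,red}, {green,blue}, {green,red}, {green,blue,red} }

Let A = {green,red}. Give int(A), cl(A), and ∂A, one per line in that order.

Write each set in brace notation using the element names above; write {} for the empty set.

U open, U⊆A: {}, {red}, {green}, {green,red}. int(A) = ⋃ = {green,red}
X∖A={blue}, int(X∖A)={blue}, hence cl(A)={green,red}
∂A: remove int from cl → {}

int(A) = {green,red}
cl(A)  = {green,red}
∂A     = {}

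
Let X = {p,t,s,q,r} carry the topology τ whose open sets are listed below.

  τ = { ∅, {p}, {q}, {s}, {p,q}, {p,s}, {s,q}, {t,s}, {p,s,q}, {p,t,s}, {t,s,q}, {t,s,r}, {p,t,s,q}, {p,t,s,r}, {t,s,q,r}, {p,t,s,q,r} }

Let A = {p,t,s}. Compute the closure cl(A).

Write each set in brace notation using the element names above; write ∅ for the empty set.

cl via duality: int({q,r}) = {q}, so X∖{q} = {p,t,s,r}

{p,t,s,r}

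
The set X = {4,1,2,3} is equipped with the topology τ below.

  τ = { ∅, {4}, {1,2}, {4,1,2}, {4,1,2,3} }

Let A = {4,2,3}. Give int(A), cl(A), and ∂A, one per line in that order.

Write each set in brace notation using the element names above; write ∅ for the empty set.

opens ⊆ A: ∅, {4}; union → int = {4}
complement {1}; its interior ∅; cl(A) = X∖∅ = {4,1,2,3}
boundary = {4,1,2,3} ∖ {4} = {1,2,3}

int(A) = {4}
cl(A)  = {4,1,2,3}
∂A     = {1,2,3}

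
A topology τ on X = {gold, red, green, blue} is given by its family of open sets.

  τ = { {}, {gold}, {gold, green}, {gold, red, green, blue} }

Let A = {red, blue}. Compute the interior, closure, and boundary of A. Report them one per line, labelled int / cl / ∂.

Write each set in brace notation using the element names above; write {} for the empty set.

int(A) = {}
cl(A)  = {red, blue}
∂A     = {red, blue}

U open, U⊆A: {}. int(A) = ⋃ = {}
X∖A={gold, green}, int(X∖A)={gold, green}, hence cl(A)={red, blue}
∂A: remove int from cl → {red, blue}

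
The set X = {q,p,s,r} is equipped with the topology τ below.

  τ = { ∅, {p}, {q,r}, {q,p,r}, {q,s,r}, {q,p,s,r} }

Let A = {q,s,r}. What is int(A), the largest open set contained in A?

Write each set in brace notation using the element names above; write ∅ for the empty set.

{q,s,r}

interior: largest open inside A is {q,s,r} (from ∅, {q,r}, {q,s,r})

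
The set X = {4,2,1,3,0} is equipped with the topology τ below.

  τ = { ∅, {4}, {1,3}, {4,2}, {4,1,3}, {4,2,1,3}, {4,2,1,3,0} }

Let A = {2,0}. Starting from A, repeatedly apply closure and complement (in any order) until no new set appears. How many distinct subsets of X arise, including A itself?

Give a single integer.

4

complement {4,1,3}; its interior {4,1,3}; cl(A) = X∖{4,1,3} = {2,0}
With k = closure, c = complement:
  1. A     = {2,0}
  2. cA    = {4,1,3}
  3. kcA   = {4,2,1,3,0}
  4. ckcA  = ∅
k, c of each give nothing new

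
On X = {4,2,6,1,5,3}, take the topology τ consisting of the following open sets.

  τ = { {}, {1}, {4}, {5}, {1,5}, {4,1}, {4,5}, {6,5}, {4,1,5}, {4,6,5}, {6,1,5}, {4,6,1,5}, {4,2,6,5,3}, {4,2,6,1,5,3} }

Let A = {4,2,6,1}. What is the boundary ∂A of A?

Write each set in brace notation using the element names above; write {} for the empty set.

{2,6,3}

U open, U⊆A: {}, {4}, {1}, {4,1}. int(A) = ⋃ = {4,1}
X∖A={5,3}, int(X∖A)={5}, hence cl(A)={4,2,6,1,3}
∂A: remove int from cl → {2,6,3}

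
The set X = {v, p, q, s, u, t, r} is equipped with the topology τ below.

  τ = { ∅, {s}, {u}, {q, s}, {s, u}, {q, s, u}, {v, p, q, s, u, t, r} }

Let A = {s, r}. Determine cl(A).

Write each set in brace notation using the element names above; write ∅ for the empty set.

cl via duality: int({v, p, q, u, t}) = {u}, so X∖{u} = {v, p, q, s, t, r}

{v, p, q, s, t, r}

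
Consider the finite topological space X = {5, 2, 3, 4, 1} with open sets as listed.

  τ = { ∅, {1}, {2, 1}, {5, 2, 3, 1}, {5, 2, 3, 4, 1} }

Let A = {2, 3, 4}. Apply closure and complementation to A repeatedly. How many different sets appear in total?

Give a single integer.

6

X∖A={5, 1}, int(X∖A)={1}, hence cl(A)={5, 2, 3, 4}
Orbit (k=closure, c=complement):
  1. A     = {2, 3, 4}
  2. kA    = {5, 2, 3, 4}
  3. cA    = {5, 1}
  4. ckA   = {1}
  5. kcA   = {5, 2, 3, 4, 1}
  6. ckcA  = ∅
(closed under both — stop)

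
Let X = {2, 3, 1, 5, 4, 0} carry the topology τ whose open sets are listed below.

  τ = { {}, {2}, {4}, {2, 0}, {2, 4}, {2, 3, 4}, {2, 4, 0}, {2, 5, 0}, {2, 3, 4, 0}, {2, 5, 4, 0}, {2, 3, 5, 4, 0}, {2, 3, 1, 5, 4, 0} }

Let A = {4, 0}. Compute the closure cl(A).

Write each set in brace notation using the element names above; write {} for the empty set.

closure: X∖int(X∖A) = X∖{2} = {3, 1, 5, 4, 0}

{3, 1, 5, 4, 0}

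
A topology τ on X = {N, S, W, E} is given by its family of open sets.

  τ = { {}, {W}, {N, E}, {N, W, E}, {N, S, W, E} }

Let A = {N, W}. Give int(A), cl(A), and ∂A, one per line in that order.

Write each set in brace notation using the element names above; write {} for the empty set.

open subsets of A: {}, {W}; so int(A) = {W}
closure: X∖int(X∖A) = X∖{} = {N, S, W, E}
∂A = {N, S, W, E} minus {W} = {N, S, E}

int(A) = {W}
cl(A)  = {N, S, W, E}
∂A     = {N, S, E}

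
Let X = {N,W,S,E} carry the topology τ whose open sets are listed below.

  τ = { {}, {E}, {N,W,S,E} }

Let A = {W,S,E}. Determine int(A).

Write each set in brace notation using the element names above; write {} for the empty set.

interior: largest open inside A is {E} (from {}, {E})

{E}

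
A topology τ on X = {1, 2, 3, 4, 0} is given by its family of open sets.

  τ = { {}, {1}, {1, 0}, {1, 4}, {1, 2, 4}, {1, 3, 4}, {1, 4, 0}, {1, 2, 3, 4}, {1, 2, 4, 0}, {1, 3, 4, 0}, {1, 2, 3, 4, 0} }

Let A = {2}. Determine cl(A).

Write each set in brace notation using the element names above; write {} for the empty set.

{2}

cl via duality: int({1, 3, 4, 0}) = {1, 3, 4, 0}, so X∖{1, 3, 4, 0} = {2}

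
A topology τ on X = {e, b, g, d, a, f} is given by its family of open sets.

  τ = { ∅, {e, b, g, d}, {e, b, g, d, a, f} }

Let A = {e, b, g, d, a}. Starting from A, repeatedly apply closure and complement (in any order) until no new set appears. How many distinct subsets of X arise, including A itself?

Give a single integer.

6

X∖A={f}, int(X∖A)=∅, hence cl(A)={e, b, g, d, a, f}
Orbit (k=closure, c=complement):
  1. A     = {e, b, g, d, a}
  2. kA    = {e, b, g, d, a, f}
  3. cA    = {f}
  4. ckA   = ∅
  5. kcA   = {a, f}
  6. ckcA  = {e, b, g, d}
(closed under both — stop)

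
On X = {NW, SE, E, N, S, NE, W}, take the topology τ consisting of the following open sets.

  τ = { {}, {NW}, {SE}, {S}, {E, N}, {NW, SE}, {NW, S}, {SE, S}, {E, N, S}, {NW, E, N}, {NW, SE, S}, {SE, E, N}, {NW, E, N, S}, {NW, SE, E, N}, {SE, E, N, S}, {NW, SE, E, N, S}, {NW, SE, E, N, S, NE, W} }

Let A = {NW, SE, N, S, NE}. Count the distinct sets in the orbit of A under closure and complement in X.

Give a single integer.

cl via duality: int({E, W}) = {}, so X∖{} = {NW, SE, E, N, S, NE, W}
Write k for closure, c for complement:
  1. A     = {NW, SE, N, S, NE}
  2. kA    = {NW, SE, E, N, S, NE, W}
  3. cA    = {E, W}
  4. ckA   = {}
  5. kcA   = {E, N, NE, W}
  6. ckcA  = {NW, SE, S}
  7. kckcA = {NW, SE, S, NE, W}
  8. ckckcA = {E, N}
applying k or c yields no new set

8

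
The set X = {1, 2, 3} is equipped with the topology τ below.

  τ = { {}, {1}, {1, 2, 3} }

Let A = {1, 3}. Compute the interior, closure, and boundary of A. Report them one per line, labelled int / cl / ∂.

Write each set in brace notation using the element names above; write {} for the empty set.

U open, U⊆A: {}, {1}. int(A) = ⋃ = {1}
X∖A={2}, int(X∖A)={}, hence cl(A)={1, 2, 3}
∂A: remove int from cl → {2, 3}

int(A) = {1}
cl(A)  = {1, 2, 3}
∂A     = {2, 3}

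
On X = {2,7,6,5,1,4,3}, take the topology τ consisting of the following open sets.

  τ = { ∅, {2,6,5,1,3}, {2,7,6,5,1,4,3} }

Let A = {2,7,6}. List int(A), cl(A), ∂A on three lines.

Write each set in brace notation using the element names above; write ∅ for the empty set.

interior: largest open inside A is ∅ (from ∅)
cl via duality: int({5,1,4,3}) = ∅, so X∖∅ = {2,7,6,5,1,4,3}
cl∖int = {2,7,6,5,1,4,3}

int(A) = ∅
cl(A)  = {2,7,6,5,1,4,3}
∂A     = {2,7,6,5,1,4,3}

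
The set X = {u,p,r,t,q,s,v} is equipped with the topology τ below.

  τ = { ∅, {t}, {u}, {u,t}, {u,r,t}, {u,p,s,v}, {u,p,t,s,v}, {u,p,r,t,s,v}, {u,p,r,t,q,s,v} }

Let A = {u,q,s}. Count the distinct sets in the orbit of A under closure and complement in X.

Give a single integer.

8

closure: X∖int(X∖A) = X∖{t} = {u,p,r,q,s,v}
Let k=closure and c=complement:
  1. A     = {u,q,s}
  2. kA    = {u,p,r,q,s,v}
  3. cA    = {p,r,t,v}
  4. ckA   = {t}
  5. kcA   = {p,r,t,q,s,v}
  6. kckA  = {r,t,q}
  7. ckcA  = {u}
  8. ckckA = {u,p,s,v}
— saturated at 8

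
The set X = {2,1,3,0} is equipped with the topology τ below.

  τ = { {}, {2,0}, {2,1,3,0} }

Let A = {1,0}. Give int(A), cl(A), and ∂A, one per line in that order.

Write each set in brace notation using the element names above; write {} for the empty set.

opens ⊆ A: {}; union → int = {}
complement {2,3}; its interior {}; cl(A) = X∖{} = {2,1,3,0}
boundary = {2,1,3,0} ∖ {} = {2,1,3,0}

int(A) = {}
cl(A)  = {2,1,3,0}
∂A     = {2,1,3,0}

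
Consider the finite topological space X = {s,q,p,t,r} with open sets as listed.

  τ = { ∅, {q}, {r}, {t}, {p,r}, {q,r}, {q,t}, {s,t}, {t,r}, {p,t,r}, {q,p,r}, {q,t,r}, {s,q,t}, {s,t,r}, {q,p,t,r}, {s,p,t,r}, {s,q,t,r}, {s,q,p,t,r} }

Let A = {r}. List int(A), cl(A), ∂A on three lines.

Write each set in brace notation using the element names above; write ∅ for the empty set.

open subsets of A: ∅, {r}; so int(A) = {r}
closure: X∖int(X∖A) = X∖{s,q,t} = {p,r}
∂A = {p,r} minus {r} = {p}

int(A) = {r}
cl(A)  = {p,r}
∂A     = {p}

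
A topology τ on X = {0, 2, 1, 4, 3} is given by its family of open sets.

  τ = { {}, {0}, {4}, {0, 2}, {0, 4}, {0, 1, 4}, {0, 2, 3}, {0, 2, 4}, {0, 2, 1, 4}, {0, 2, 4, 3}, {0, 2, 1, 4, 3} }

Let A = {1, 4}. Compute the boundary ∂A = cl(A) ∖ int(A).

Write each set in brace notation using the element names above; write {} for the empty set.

{1}

interior: largest open inside A is {4} (from {}, {4})
cl via duality: int({0, 2, 3}) = {0, 2, 3}, so X∖{0, 2, 3} = {1, 4}
cl∖int = {1}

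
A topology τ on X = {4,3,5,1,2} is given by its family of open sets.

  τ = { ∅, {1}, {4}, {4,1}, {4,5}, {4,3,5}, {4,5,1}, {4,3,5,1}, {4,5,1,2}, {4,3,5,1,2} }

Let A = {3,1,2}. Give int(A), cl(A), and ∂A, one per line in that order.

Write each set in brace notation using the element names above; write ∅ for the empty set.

open subsets of A: ∅, {1}; so int(A) = {1}
closure: X∖int(X∖A) = X∖{4,5} = {3,1,2}
∂A = {3,1,2} minus {1} = {3,2}

int(A) = {1}
cl(A)  = {3,1,2}
∂A     = {3,2}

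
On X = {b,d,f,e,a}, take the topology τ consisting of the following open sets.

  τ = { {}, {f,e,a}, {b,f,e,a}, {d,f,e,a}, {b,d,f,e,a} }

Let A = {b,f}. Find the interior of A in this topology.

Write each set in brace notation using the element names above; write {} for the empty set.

U open, U⊆A: {}. int(A) = ⋃ = {}

{}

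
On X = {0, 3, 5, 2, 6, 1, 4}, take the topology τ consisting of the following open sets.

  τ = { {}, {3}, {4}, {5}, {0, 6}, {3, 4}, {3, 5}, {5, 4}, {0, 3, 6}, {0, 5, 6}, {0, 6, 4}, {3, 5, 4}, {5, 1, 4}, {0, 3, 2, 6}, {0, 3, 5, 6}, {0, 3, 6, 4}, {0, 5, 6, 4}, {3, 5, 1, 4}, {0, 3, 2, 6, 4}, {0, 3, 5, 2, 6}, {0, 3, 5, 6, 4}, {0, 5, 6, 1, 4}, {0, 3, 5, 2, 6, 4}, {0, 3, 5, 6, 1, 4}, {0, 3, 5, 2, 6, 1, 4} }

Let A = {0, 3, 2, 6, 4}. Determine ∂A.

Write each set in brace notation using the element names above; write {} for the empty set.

{1}

open subsets of A: {}, {4}, {3}, {3, 4}, {0, 6}, {0, 6, 4}, {0, 3, 6}, {0, 3, 6, 4}, {0, 3, 2, 6}, {0, 3, 2, 6, 4}; so int(A) = {0, 3, 2, 6, 4}
closure: X∖int(X∖A) = X∖{5} = {0, 3, 2, 6, 1, 4}
∂A = {0, 3, 2, 6, 1, 4} minus {0, 3, 2, 6, 4} = {1}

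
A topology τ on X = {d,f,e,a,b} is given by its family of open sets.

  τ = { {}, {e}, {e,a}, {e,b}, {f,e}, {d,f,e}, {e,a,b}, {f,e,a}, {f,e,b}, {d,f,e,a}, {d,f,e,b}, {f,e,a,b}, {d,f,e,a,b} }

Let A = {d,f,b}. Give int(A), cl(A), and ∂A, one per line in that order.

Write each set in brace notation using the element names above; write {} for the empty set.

int(A) = {}
cl(A)  = {d,f,b}
∂A     = {d,f,b}

U open, U⊆A: {}. int(A) = ⋃ = {}
X∖A={e,a}, int(X∖A)={e,a}, hence cl(A)={d,f,b}
∂A: remove int from cl → {d,f,b}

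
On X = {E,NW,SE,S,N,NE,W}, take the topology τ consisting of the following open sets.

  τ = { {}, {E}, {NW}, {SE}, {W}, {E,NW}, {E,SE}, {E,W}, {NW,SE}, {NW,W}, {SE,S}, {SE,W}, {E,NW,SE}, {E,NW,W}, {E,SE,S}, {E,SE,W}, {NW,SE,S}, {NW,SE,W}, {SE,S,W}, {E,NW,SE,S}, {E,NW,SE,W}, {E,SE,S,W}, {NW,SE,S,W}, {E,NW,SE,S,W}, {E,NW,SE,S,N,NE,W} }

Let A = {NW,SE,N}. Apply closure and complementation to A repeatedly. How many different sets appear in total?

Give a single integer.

8

complement {E,S,NE,W}; its interior {E,W}; cl(A) = X∖{E,W} = {NW,SE,S,N,NE}
With k = closure, c = complement:
  1. A     = {NW,SE,N}
  2. kA    = {NW,SE,S,N,NE}
  3. cA    = {E,S,NE,W}
  4. ckA   = {E,W}
  5. kcA   = {E,S,N,NE,W}
  6. kckA  = {E,N,NE,W}
  7. ckcA  = {NW,SE}
  8. ckckA = {NW,SE,S}
k, c of each give nothing new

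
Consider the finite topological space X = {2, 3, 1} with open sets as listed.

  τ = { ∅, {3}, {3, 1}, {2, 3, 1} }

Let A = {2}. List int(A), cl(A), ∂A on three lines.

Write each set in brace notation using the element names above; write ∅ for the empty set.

U open, U⊆A: ∅. int(A) = ⋃ = ∅
X∖A={3, 1}, int(X∖A)={3, 1}, hence cl(A)={2}
∂A: remove int from cl → {2}

int(A) = ∅
cl(A)  = {2}
∂A     = {2}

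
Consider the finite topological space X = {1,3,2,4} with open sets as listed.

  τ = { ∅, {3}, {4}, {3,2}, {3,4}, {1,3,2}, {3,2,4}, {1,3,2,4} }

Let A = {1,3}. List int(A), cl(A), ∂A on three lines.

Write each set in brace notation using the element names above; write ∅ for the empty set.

int(A) = {3}
cl(A)  = {1,3,2}
∂A     = {1,2}

open subsets of A: ∅, {3}; so int(A) = {3}
closure: X∖int(X∖A) = X∖{4} = {1,3,2}
∂A = {1,3,2} minus {3} = {1,2}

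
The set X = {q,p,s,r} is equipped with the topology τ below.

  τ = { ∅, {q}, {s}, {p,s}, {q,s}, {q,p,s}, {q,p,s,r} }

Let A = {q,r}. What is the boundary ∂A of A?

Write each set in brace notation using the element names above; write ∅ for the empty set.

opens ⊆ A: ∅, {q}; union → int = {q}
complement {p,s}; its interior {p,s}; cl(A) = X∖{p,s} = {q,r}
boundary = {q,r} ∖ {q} = {r}

{r}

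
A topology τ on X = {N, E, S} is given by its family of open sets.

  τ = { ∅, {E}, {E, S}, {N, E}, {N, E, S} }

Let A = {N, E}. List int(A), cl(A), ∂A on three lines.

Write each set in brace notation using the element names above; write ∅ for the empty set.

int(A) = {N, E}
cl(A)  = {N, E, S}
∂A     = {S}

opens ⊆ A: ∅, {E}, {N, E}; union → int = {N, E}
complement {S}; its interior ∅; cl(A) = X∖∅ = {N, E, S}
boundary = {N, E, S} ∖ {N, E} = {S}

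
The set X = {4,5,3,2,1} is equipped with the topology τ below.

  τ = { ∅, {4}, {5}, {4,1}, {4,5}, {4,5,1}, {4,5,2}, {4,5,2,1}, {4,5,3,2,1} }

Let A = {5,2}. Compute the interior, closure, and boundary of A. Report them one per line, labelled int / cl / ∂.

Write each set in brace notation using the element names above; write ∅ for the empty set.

int(A) = {5}
cl(A)  = {5,3,2}
∂A     = {3,2}

open subsets of A: ∅, {5}; so int(A) = {5}
closure: X∖int(X∖A) = X∖{4,1} = {5,3,2}
∂A = {5,3,2} minus {5} = {3,2}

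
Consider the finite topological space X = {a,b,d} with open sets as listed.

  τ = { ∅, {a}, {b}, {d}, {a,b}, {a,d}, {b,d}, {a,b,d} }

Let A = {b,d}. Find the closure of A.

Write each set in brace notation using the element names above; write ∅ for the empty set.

{b,d}

cl via duality: int({a}) = {a}, so X∖{a} = {b,d}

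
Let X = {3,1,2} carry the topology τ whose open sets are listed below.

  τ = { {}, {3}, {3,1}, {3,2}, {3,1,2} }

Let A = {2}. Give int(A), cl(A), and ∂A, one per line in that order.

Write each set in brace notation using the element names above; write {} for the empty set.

open subsets of A: {}; so int(A) = {}
closure: X∖int(X∖A) = X∖{3,1} = {2}
∂A = {2} minus {} = {2}

int(A) = {}
cl(A)  = {2}
∂A     = {2}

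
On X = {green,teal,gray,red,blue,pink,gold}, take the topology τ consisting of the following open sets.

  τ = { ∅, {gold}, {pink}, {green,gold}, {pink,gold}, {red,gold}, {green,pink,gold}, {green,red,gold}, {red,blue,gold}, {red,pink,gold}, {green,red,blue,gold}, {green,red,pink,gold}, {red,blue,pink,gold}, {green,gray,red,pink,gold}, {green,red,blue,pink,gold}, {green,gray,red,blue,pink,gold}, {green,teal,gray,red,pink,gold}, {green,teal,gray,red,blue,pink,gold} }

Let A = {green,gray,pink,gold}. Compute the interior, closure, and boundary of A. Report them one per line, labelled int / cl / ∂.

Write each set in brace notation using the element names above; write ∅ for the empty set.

int(A) = {green,pink,gold}
cl(A)  = {green,teal,gray,red,blue,pink,gold}
∂A     = {teal,gray,red,blue}

U open, U⊆A: ∅, {gold}, {pink}, {green,gold}, {pink,gold}, {green,pink,gold}. int(A) = ⋃ = {green,pink,gold}
X∖A={teal,red,blue}, int(X∖A)=∅, hence cl(A)={green,teal,gray,red,blue,pink,gold}
∂A: remove int from cl → {teal,gray,red,blue}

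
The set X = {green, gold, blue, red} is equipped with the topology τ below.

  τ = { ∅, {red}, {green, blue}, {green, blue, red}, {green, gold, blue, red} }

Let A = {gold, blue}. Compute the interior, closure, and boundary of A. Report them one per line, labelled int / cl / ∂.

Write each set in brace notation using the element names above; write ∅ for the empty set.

int(A) = ∅
cl(A)  = {green, gold, blue}
∂A     = {green, gold, blue}

open subsets of A: ∅; so int(A) = ∅
closure: X∖int(X∖A) = X∖{red} = {green, gold, blue}
∂A = {green, gold, blue} minus ∅ = {green, gold, blue}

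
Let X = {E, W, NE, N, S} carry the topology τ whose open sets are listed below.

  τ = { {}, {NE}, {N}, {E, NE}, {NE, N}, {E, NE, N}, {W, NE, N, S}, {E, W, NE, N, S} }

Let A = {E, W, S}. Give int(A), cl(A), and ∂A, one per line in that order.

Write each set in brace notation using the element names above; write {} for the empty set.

U open, U⊆A: {}. int(A) = ⋃ = {}
X∖A={NE, N}, int(X∖A)={NE, N}, hence cl(A)={E, W, S}
∂A: remove int from cl → {E, W, S}

int(A) = {}
cl(A)  = {E, W, S}
∂A     = {E, W, S}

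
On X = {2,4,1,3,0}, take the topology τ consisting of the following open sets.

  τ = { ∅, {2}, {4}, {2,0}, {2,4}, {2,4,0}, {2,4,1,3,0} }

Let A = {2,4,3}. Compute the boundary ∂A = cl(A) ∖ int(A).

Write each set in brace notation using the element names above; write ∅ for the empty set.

opens ⊆ A: ∅, {2}, {4}, {2,4}; union → int = {2,4}
complement {1,0}; its interior ∅; cl(A) = X∖∅ = {2,4,1,3,0}
boundary = {2,4,1,3,0} ∖ {2,4} = {1,3,0}

{1,3,0}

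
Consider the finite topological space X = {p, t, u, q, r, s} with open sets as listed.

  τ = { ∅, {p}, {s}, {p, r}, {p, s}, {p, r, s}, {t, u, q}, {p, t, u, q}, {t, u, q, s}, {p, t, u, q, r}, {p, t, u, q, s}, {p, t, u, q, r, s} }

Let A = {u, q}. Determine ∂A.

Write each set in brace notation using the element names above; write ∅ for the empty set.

open subsets of A: ∅; so int(A) = ∅
closure: X∖int(X∖A) = X∖{p, r, s} = {t, u, q}
∂A = {t, u, q} minus ∅ = {t, u, q}

{t, u, q}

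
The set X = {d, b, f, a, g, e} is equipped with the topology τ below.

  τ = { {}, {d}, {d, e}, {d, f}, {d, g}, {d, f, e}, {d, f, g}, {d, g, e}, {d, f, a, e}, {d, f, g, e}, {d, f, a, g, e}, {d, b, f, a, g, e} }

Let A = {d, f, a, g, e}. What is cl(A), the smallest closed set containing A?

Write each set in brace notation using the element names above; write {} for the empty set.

{d, b, f, a, g, e}

complement {b}; its interior {}; cl(A) = X∖{} = {d, b, f, a, g, e}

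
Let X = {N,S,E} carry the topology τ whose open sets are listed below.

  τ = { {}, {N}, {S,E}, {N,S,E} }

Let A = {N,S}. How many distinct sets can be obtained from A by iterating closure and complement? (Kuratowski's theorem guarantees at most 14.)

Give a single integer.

complement {E}; its interior {}; cl(A) = X∖{} = {N,S,E}
With k = closure, c = complement:
  1. A     = {N,S}
  2. kA    = {N,S,E}
  3. cA    = {E}
  4. ckA   = {}
  5. kcA   = {S,E}
  6. ckcA  = {N}
k, c of each give nothing new

6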